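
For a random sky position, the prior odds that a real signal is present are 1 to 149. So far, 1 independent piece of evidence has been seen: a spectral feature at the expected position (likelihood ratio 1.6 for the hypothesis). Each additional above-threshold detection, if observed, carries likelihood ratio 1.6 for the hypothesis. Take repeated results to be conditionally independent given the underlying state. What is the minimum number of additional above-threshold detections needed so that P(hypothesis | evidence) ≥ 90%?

Prior odds = 1/149.
Bayes factor of the evidence already in hand = 1.6.
Odds after that evidence = (1/149) × 1.6 = 8/745.
Target odds = 0.9/0.1 = 9.
Need 1.6ⁿ ≥ 9 ÷ (8/745) = 838.125.
1.6¹⁴ ≈720.576 falls short of 838.125 but 1.6¹⁵ ≈1152.92 reaches it, so n = 15.

15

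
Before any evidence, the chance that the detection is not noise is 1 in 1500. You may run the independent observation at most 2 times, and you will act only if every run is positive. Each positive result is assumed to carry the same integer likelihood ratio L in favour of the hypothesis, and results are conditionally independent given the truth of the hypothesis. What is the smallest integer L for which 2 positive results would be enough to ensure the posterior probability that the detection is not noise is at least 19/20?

Prior odds = (1/1500)/(1499/1500) = 1/1499.
Target odds = 0.95/0.05 = 19.
Need L² ≥ 19 ÷ (1/1499) = 28481.
168² = 28224 < 28481 ≤ 28561 = 169², so L = 169.

169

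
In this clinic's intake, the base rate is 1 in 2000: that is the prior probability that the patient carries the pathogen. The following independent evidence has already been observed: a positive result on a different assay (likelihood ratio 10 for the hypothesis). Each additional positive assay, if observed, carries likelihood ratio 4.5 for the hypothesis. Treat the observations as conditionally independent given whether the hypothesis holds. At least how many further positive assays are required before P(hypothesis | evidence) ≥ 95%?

6

Prior odds = 0.0005/0.9995 = 1/1999.
Bayes factor of the evidence already in hand = 10.
Odds after that evidence = (1/1999) × 10 = 10/1999.
Target odds = 0.95/0.05 = 19.
Need 4.5ⁿ ≥ 19 ÷ (10/1999) = 3798.1.
4.5⁵ = 1845.28125 falls short of 3798.1 but 4.5⁶ = 8303.765625 reaches it, so n = 6.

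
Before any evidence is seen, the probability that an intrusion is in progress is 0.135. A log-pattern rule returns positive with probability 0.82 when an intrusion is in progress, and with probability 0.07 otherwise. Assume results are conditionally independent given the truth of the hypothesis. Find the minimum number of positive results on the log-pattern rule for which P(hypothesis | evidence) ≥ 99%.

3

Prior odds: 0.135 ÷ 0.865 = 27/173.
Likelihood ratio of a positive result = 0.82/0.07 = 82/7.
Target posterior odds = 0.99/0.01 = 99.
Require (82/7)ⁿ ≥ 99 ÷ (27/173) = 1903/3.
(82/7)² = 6724/49 falls short of 1903/3 but (82/7)³ = 551368/343 reaches it, so n = 3.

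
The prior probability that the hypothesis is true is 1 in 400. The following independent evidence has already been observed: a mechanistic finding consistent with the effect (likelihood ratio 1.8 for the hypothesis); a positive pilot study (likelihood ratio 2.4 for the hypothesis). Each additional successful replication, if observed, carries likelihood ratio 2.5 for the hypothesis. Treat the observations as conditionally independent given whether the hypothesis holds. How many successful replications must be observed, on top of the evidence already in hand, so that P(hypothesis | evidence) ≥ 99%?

10

Prior odds = 0.0025/0.9975 = 1/399.
Combined Bayes factor of the evidence already in hand = 1.8 × 2.4 = 4.32.
Odds after that evidence = (1/399) × 4.32 = 36/3325.
Target odds = 0.99/0.01 = 99.
Need 2.5ⁿ ≥ 99 ÷ (36/3325) = 9143.75.
2.5⁹ = 1953125/512 falls short of 9143.75 but 2.5¹⁰ = 9765625/1024 reaches it, so n = 10.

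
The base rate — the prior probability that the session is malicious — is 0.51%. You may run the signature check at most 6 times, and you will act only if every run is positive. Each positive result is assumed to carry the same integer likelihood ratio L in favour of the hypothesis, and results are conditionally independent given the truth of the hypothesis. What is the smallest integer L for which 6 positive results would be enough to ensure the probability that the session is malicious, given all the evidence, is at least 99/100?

Prior odds = 0.0051/0.9949 = 51/9949.
Target odds = 0.99/0.01 = 99.
Need L⁶ ≥ 99 ÷ (51/9949) = 328317/17.
5⁶ = 15625 < 328317/17 ≤ 46656 = 6⁶, so L = 6.

6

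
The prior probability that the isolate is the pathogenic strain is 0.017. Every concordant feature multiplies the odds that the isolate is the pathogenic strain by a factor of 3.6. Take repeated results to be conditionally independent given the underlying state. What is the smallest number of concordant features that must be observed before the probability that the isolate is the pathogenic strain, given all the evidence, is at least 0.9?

Prior odds = 0.017/0.983 = 17/983.
Likelihood ratio per concordant feature = 3.6.
Target posterior odds = 0.9/0.1 = 9.
Require 3.6ⁿ ≥ 9 ÷ (17/983) = 8847/17.
3.6⁴ = 167.9616 falls short of 8847/17 but 3.6⁵ = 604.66176 reaches it, so n = 5.

5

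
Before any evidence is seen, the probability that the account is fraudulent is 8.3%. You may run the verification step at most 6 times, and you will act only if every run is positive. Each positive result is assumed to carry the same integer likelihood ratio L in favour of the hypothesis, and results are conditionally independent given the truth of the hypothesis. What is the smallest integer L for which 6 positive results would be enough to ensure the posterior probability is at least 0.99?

4

Prior odds = 0.083/0.917 = 83/917.
Target odds = 0.99/0.01 = 99.
Need L⁶ ≥ 99 ÷ (83/917) = 90783/83.
3⁶ = 729 < 90783/83 ≤ 4096 = 4⁶, so L = 4.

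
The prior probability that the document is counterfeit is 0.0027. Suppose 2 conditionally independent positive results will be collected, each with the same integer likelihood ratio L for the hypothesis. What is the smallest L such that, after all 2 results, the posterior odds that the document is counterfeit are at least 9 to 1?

Prior odds = 0.0027/0.9973 = 27/9973.
Target odds = 9.
Need L² ≥ 9 ÷ (27/9973) = 9973/3.
57² = 3249 < 9973/3 ≤ 3364 = 58², so L = 58.

58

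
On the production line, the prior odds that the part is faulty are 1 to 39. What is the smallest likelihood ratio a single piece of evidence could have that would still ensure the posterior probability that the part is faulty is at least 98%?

1911

Prior odds = 1/39.
Target odds = 0.98/0.02 = 49.
Required Bayes factor = 49 ÷ (1/39) = 1911.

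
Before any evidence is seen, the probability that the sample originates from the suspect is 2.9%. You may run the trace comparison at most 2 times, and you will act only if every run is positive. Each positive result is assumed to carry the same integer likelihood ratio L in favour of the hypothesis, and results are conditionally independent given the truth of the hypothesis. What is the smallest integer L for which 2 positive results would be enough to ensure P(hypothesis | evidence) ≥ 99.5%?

82

Prior odds = 0.029/0.971 = 29/971.
Target odds = 0.995/0.005 = 199.
Need L² ≥ 199 ÷ (29/971) = 193229/29.
81² = 6561 < 193229/29 ≤ 6724 = 82², so L = 82.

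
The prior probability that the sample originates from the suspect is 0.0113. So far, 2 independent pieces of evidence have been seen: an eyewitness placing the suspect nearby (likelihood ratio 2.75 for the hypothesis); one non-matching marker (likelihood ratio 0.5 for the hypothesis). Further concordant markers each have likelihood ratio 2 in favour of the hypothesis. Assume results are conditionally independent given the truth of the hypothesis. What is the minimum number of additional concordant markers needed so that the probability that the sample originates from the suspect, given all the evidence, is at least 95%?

11

Prior odds = 0.0113/0.9887 = 113/9887.
Combined Bayes factor of the evidence already in hand = 2.75 × 0.5 = 1.375.
Odds after that evidence = (113/9887) × 1.375 = 1243/79096.
Target odds = 0.95/0.05 = 19.
Need 2ⁿ ≥ 19 ÷ (1243/79096) = 1502824/1243.
2¹⁰ = 1024 falls short of 1502824/1243 but 2¹¹ = 2048 reaches it, so n = 11.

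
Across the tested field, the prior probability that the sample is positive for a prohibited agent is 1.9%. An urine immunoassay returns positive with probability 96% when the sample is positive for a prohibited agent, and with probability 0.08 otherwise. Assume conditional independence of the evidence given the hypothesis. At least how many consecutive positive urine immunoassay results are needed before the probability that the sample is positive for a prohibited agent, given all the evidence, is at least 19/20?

Prior odds = 0.019/0.981 = 19/981.
Likelihood ratio of a positive result = 0.96/0.08 = 12.
Target posterior odds = 0.95/0.05 = 19.
Require 12ⁿ ≥ 19 ÷ (19/981) = 981.
12² = 144 falls short of 981 but 12³ = 1728 reaches it, so n = 3.

3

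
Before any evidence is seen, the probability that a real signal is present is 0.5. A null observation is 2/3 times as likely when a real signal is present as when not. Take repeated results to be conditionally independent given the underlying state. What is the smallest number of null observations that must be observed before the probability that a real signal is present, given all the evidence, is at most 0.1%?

Prior odds = 0.5/0.5 = 1.
Likelihood ratio per null observation = 2/3.
Target odds: 0.001 ÷ 0.999 = 1/999.
Need 1 × (2/3)ⁿ ≤ 1/999, i.e. (2/3)ⁿ ≤ 1/999.
(2/3)¹⁷ = 131072/129140163 is still above 1/999 but (2/3)¹⁸ = 262144/387420489 is at or below it, so n = 18.

18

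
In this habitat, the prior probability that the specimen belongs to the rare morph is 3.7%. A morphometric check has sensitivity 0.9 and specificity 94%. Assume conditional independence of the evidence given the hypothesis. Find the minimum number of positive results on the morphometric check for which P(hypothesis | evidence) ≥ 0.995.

Prior odds: 0.037 ÷ 0.963 = 37/963.
False-positive rate = 1 − 0.94 = 0.06; likelihood ratio of a positive = 0.9/0.06 = 15.
Target posterior odds = 0.995/0.005 = 199.
Need (37/963) × 15ⁿ ≥ 199, i.e. 15ⁿ ≥ 191637/37.
15³ = 3375 falls short of 191637/37 but 15⁴ = 50625 reaches it, so n = 4.

4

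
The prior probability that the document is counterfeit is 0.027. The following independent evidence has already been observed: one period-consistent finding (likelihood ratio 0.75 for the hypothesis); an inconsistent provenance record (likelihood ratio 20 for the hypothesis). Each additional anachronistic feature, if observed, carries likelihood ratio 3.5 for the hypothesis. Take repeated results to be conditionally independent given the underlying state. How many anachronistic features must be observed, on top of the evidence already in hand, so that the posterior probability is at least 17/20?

Prior odds = 0.027/0.973 = 27/973.
Combined Bayes factor of the evidence already in hand = 0.75 × 20 = 15.
Odds after that evidence = (27/973) × 15 = 405/973.
Target odds = 0.85/0.15 = 17/3.
Need 3.5ⁿ ≥ 17/3 ÷ (405/973) = 16541/1215.
3.5² = 12.25 falls short of 16541/1215 but 3.5³ = 42.875 reaches it, so n = 3.

3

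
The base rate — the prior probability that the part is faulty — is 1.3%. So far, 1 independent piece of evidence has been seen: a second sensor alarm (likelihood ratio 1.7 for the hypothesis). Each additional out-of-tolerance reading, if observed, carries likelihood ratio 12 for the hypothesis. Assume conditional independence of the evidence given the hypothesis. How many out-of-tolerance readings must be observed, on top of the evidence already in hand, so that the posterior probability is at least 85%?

Prior odds = 0.013/0.987 = 13/987.
Bayes factor of the evidence already in hand = 1.7.
Odds after that evidence = (13/987) × 1.7 = 221/9870.
Target odds = 0.85/0.15 = 17/3.
Need 12ⁿ ≥ 17/3 ÷ (221/9870) = 3290/13.
12² = 144 falls short of 3290/13 but 12³ = 1728 reaches it, so n = 3.

3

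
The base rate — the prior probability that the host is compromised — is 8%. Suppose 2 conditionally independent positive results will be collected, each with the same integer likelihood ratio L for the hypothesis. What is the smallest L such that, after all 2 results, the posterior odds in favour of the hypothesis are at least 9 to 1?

11

Prior odds = 0.08/0.92 = 2/23.
Target odds = 9.
Need L² ≥ 9 ÷ (2/23) = 103.5.
10² = 100 < 103.5 ≤ 121 = 11², so L = 11.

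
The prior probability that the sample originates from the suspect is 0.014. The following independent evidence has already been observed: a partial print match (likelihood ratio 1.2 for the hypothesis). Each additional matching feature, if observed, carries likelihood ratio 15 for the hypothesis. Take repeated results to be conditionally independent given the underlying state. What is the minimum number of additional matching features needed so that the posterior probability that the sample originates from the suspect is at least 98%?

3

Prior odds = 0.014/0.986 = 7/493.
Bayes factor of the evidence already in hand = 1.2.
Odds after that evidence = (7/493) × 1.2 = 42/2465.
Target odds = 0.98/0.02 = 49.
Need 15ⁿ ≥ 49 ÷ (42/2465) = 17255/6.
15² = 225 falls short of 17255/6 but 15³ = 3375 reaches it, so n = 3.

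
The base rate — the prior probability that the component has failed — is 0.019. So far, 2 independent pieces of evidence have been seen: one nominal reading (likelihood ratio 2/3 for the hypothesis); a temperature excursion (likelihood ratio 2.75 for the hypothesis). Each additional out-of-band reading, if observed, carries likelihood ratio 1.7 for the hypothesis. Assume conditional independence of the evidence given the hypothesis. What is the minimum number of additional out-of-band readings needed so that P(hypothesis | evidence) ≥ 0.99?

15

Prior odds = 0.019/0.981 = 19/981.
Combined Bayes factor of the evidence already in hand = (2/3) × 2.75 = 11/6.
Odds after that evidence = (19/981) × 11/6 = 209/5886.
Target odds = 0.99/0.01 = 99.
Need 1.7ⁿ ≥ 99 ÷ (209/5886) = 52974/19.
1.7¹⁴ ≈1683.78 falls short of 52974/19 but 1.7¹⁵ ≈2862.42 reaches it, so n = 15.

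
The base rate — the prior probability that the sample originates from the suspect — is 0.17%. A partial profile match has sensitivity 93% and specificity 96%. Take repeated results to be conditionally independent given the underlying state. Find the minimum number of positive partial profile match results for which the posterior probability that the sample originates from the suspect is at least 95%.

3

Prior odds: 0.0017 ÷ 0.9983 = 17/9983.
False-positive rate = 1 − 0.96 = 0.04; likelihood ratio of a positive = 0.93/0.04 = 23.25.
Target odds: 0.95 ÷ 0.05 = 19.
Require 23.25ⁿ ≥ 19 ÷ (17/9983) = 189677/17.
23.25² = 540.5625 falls short of 189677/17 but 23.25³ = 804357/64 reaches it, so n = 3.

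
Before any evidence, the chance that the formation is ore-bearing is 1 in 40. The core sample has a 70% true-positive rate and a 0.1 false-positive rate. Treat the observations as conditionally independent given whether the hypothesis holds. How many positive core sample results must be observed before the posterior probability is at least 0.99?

5

Prior odds: 0.025 ÷ 0.975 = 1/39.
Likelihood ratio of a positive result = 0.7/0.1 = 7.
Target posterior odds = 0.99/0.01 = 99.
Need (1/39) × 7ⁿ ≥ 99, i.e. 7ⁿ ≥ 3861.
7⁴ = 2401 falls short of 3861 but 7⁵ = 16807 reaches it, so n = 5.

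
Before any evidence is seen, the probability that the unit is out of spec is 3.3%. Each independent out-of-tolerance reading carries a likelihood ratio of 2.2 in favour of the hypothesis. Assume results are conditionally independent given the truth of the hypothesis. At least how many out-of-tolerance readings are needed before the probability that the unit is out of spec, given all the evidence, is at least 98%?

10

Prior odds = 0.033/0.967 = 33/967.
Likelihood ratio per out-of-tolerance reading = 2.2.
Target posterior odds = 0.98/0.02 = 49.
Need (33/967) × 2.2ⁿ ≥ 49, i.e. 2.2ⁿ ≥ 47383/33.
2.2⁹ ≈1207.27 falls short of 47383/33 but 2.2¹⁰ ≈2655.99 reaches it, so n = 10.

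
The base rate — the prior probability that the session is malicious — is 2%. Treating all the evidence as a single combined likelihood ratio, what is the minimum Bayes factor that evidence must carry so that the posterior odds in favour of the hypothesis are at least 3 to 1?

Prior odds = 0.02/0.98 = 1/49.
Target odds = 3.
Required Bayes factor = 3 ÷ (1/49) = 147.

147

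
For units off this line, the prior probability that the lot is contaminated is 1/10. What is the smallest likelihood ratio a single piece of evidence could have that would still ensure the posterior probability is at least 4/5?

Prior odds = 0.1/0.9 = 1/9.
Target odds = 0.8/0.2 = 4.
Required Bayes factor = 4 ÷ (1/9) = 36.

36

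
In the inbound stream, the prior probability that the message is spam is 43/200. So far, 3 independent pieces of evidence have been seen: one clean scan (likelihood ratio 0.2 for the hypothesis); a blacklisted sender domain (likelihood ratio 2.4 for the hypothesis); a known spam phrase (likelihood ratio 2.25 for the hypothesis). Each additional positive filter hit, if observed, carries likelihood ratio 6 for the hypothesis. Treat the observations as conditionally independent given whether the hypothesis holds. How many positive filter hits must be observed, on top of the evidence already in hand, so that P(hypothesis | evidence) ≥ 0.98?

3

Prior odds = 0.215/0.785 = 43/157.
Combined Bayes factor of the evidence already in hand = 0.2 × 2.4 × 2.25 = 1.08.
Odds after that evidence = (43/157) × 1.08 = 1161/3925.
Target odds = 0.98/0.02 = 49.
Need 6ⁿ ≥ 49 ÷ (1161/3925) = 192325/1161.
6² = 36 falls short of 192325/1161 but 6³ = 216 reaches it, so n = 3.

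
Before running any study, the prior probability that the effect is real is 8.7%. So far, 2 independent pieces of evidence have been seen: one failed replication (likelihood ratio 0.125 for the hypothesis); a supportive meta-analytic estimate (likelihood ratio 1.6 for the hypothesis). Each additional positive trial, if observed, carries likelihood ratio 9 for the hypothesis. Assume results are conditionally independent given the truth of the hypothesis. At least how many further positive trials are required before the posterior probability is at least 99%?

4

Prior odds = 0.087/0.913 = 87/913.
Combined Bayes factor of the evidence already in hand = 0.125 × 1.6 = 0.2.
Odds after that evidence = (87/913) × 0.2 = 87/4565.
Target odds = 0.99/0.01 = 99.
Need 9ⁿ ≥ 99 ÷ (87/4565) = 150645/29.
9³ = 729 falls short of 150645/29 but 9⁴ = 6561 reaches it, so n = 4.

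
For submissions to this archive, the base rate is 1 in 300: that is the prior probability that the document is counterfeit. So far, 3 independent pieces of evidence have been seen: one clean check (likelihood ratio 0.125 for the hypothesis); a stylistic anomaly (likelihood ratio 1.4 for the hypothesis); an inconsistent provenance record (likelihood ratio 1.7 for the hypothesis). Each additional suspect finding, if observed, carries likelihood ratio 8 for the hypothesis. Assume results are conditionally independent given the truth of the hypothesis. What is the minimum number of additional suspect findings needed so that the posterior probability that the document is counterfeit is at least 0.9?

Prior odds = (1/300)/(299/300) = 1/299.
Combined Bayes factor of the evidence already in hand = 0.125 × 1.4 × 1.7 = 0.2975.
Odds after that evidence = (1/299) × 0.2975 = 119/119600.
Target odds = 0.9/0.1 = 9.
Need 8ⁿ ≥ 9 ÷ (119/119600) = 1076400/119.
8⁴ = 4096 falls short of 1076400/119 but 8⁵ = 32768 reaches it, so n = 5.

5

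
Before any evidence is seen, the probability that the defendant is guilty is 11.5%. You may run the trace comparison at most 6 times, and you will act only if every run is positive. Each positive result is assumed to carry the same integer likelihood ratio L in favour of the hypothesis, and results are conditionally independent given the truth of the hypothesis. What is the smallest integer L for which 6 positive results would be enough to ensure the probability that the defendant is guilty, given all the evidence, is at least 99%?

Prior odds = 0.115/0.885 = 23/177.
Target odds = 0.99/0.01 = 99.
Need L⁶ ≥ 99 ÷ (23/177) = 17523/23.
3⁶ = 729 < 17523/23 ≤ 4096 = 4⁶, so L = 4.

4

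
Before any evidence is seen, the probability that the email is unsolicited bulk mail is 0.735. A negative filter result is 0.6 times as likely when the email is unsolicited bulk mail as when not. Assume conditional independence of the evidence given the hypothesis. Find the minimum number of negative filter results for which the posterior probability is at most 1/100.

11

Prior odds: 0.735 ÷ 0.265 = 147/53.
Likelihood ratio per negative filter result = 0.6.
Target posterior odds = 0.01/0.99 = 1/99.
Require 0.6ⁿ ≤ 1/99 ÷ (147/53) = 53/14553.
0.6¹⁰ = 59049/9765625 is still above 53/14553 but 0.6¹¹ = 177147/48828125 is at or below it, so n = 11.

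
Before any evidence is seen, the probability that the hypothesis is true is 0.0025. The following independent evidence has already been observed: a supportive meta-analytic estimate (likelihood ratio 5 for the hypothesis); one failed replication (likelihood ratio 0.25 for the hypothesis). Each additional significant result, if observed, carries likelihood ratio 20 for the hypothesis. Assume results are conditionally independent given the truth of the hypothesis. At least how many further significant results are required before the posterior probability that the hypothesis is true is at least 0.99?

Prior odds = 0.0025/0.9975 = 1/399.
Combined Bayes factor of the evidence already in hand = 5 × 0.25 = 1.25.
Odds after that evidence = (1/399) × 1.25 = 5/1596.
Target odds = 0.99/0.01 = 99.
Need 20ⁿ ≥ 99 ÷ (5/1596) = 31600.8.
20³ = 8000 falls short of 31600.8 but 20⁴ = 160000 reaches it, so n = 4.

4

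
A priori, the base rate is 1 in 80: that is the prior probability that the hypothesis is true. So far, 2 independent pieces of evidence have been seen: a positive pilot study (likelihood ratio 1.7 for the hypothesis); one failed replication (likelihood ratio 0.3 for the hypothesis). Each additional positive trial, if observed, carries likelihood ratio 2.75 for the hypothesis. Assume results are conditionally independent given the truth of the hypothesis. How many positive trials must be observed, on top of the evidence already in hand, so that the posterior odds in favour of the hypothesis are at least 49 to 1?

Prior odds = 0.0125/0.9875 = 1/79.
Combined Bayes factor of the evidence already in hand = 1.7 × 0.3 = 0.51.
Odds after that evidence = (1/79) × 0.51 = 51/7900.
Target odds = 49.
Need 2.75ⁿ ≥ 49 ÷ (51/7900) = 387100/51.
2.75⁸ = 214358881/65536 falls short of 387100/51 but 2.75⁹ ≈8994.86 reaches it, so n = 9.

9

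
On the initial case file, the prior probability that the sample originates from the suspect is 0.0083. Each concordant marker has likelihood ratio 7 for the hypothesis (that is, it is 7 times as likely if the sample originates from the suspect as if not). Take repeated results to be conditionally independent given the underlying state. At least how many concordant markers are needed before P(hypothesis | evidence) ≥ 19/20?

4

Prior odds = 0.0083/0.9917 = 83/9917.
Likelihood ratio per concordant marker = 7.
Target odds: 0.95 ÷ 0.05 = 19.
Need (83/9917) × 7ⁿ ≥ 19, i.e. 7ⁿ ≥ 188423/83.
7³ = 343 falls short of 188423/83 but 7⁴ = 2401 reaches it, so n = 4.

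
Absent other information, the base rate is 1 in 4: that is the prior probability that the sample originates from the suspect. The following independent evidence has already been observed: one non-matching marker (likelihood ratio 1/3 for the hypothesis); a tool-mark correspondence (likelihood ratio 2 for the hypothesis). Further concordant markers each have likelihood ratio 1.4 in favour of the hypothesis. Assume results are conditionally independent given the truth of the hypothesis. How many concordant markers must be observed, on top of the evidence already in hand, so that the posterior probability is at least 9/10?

12

Prior odds = 0.25/0.75 = 1/3.
Combined Bayes factor of the evidence already in hand = (1/3) × 2 = 2/3.
Odds after that evidence = (1/3) × 2/3 = 2/9.
Target odds = 0.9/0.1 = 9.
Need 1.4ⁿ ≥ 9 ÷ (2/9) = 40.5.
1.4¹¹ ≈40.4957 falls short of 40.5 but 1.4¹² ≈56.6939 reaches it, so n = 12.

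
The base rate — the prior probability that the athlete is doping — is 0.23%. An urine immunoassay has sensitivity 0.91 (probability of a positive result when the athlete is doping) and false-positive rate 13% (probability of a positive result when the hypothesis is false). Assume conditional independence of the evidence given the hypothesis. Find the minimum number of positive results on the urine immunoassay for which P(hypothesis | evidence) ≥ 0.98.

Prior odds = 0.0023/0.9977 = 23/9977.
Likelihood ratio of a positive result = 0.91/0.13 = 7.
Target posterior odds = 0.98/0.02 = 49.
Need (23/9977) × 7ⁿ ≥ 49, i.e. 7ⁿ ≥ 488873/23.
7⁵ = 16807 falls short of 488873/23 but 7⁶ = 117649 reaches it, so n = 6.

6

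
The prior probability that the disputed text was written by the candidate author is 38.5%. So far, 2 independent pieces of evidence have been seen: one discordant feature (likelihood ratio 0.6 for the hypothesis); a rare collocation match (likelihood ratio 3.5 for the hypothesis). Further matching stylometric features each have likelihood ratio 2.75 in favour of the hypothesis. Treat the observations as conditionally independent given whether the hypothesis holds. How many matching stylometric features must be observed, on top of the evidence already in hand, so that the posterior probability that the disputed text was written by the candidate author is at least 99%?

Prior odds = 0.385/0.615 = 77/123.
Combined Bayes factor of the evidence already in hand = 0.6 × 3.5 = 2.1.
Odds after that evidence = (77/123) × 2.1 = 539/410.
Target odds = 0.99/0.01 = 99.
Need 2.75ⁿ ≥ 99 ÷ (539/410) = 3690/49.
2.75⁴ = 57.19140625 falls short of 3690/49 but 2.75⁵ = 161051/1024 reaches it, so n = 5.

5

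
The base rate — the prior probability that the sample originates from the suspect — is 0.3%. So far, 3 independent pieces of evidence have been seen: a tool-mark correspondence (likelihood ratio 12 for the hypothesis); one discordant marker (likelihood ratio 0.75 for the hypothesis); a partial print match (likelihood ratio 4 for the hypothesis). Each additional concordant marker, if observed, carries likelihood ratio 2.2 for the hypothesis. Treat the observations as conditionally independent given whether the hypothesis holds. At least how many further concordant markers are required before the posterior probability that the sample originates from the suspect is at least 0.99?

Prior odds = 0.003/0.997 = 3/997.
Combined Bayes factor of the evidence already in hand = 12 × 0.75 × 4 = 36.
Odds after that evidence = (3/997) × 36 = 108/997.
Target odds = 0.99/0.01 = 99.
Need 2.2ⁿ ≥ 99 ÷ (108/997) = 10967/12.
2.2⁸ = 214358881/390625 falls short of 10967/12 but 2.2⁹ ≈1207.27 reaches it, so n = 9.

9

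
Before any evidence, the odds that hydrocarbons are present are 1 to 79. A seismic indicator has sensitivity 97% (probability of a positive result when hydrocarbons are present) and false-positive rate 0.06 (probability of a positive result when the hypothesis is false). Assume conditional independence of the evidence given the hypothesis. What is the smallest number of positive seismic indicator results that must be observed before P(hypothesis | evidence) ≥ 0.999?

5

Prior odds = 1/79.
Likelihood ratio of a positive result = 0.97/0.06 = 97/6.
Target posterior odds = 0.999/0.001 = 999.
Need (1/79) × (97/6)ⁿ ≥ 999, i.e. (97/6)ⁿ ≥ 78921.
(97/6)⁴ = 88529281/1296 falls short of 78921 but (97/6)⁵ ≈1.10434e+06 reaches it, so n = 5.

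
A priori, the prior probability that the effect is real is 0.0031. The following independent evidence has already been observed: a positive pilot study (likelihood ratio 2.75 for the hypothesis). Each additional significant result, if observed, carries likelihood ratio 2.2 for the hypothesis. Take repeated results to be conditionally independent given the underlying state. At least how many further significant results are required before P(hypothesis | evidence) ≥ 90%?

9

Prior odds = 0.0031/0.9969 = 31/9969.
Bayes factor of the evidence already in hand = 2.75.
Odds after that evidence = (31/9969) × 2.75 = 341/39876.
Target odds = 0.9/0.1 = 9.
Need 2.2ⁿ ≥ 9 ÷ (341/39876) = 358884/341.
2.2⁸ = 214358881/390625 falls short of 358884/341 but 2.2⁹ ≈1207.27 reaches it, so n = 9.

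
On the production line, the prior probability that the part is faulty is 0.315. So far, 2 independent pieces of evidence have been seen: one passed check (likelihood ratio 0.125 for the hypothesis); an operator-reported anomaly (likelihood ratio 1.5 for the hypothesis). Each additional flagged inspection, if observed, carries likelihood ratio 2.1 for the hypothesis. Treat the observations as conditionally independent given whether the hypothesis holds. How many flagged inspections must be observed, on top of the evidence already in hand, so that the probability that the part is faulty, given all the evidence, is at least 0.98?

Prior odds = 0.315/0.685 = 63/137.
Combined Bayes factor of the evidence already in hand = 0.125 × 1.5 = 0.1875.
Odds after that evidence = (63/137) × 0.1875 = 189/2192.
Target odds = 0.98/0.02 = 49.
Need 2.1ⁿ ≥ 49 ÷ (189/2192) = 15344/27.
2.1⁸ ≈378.229 falls short of 15344/27 but 2.1⁹ ≈794.28 reaches it, so n = 9.

9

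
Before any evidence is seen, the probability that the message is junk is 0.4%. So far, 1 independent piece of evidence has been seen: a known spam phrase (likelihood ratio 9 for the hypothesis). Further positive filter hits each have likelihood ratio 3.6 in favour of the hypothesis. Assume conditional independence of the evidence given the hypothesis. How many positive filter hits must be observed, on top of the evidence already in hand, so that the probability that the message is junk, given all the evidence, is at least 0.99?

7

Prior odds = 0.004/0.996 = 1/249.
Bayes factor of the evidence already in hand = 9.
Odds after that evidence = (1/249) × 9 = 3/83.
Target odds = 0.99/0.01 = 99.
Need 3.6ⁿ ≥ 99 ÷ (3/83) = 2739.
3.6⁶ = 34012224/15625 falls short of 2739 but 3.6⁷ = 612220032/78125 reaches it, so n = 7.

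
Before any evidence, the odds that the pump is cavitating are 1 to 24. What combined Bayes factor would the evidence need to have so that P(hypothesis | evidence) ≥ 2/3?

Prior odds = 1/24.
Target odds = (2/3)/(1/3) = 2.
Required Bayes factor = 2 ÷ (1/24) = 48.

48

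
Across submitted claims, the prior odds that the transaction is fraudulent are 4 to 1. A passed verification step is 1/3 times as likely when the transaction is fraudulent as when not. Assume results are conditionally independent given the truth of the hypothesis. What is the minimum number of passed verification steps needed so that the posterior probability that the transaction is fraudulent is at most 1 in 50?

Prior odds = 4.
Likelihood ratio per passed verification step = 1/3.
Target odds: 0.02 ÷ 0.98 = 1/49.
Require (1/3)ⁿ ≤ 1/49 ÷ 4 = 1/196.
(1/3)⁴ = 1/81 is still above 1/196 but (1/3)⁵ = 1/243 is at or below it, so n = 5.

5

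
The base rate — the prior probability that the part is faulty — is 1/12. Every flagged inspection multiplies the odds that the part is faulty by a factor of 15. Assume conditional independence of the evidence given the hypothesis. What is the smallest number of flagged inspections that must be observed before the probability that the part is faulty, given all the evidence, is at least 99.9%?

4

Prior odds = (1/12)/(11/12) = 1/11.
Likelihood ratio per flagged inspection = 15.
Target posterior odds = 0.999/0.001 = 999.
Need (1/11) × 15ⁿ ≥ 999, i.e. 15ⁿ ≥ 10989.
15³ = 3375 falls short of 10989 but 15⁴ = 50625 reaches it, so n = 4.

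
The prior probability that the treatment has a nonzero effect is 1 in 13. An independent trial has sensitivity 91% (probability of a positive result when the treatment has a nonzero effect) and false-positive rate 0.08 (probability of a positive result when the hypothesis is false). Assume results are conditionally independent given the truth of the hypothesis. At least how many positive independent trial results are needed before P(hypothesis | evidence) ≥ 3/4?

Prior odds: (1/13) ÷ (12/13) = 1/12.
Likelihood ratio of a positive result = 0.91/0.08 = 11.375.
Target posterior odds = 0.75/0.25 = 3.
Need (1/12) × 11.375ⁿ ≥ 3, i.e. 11.375ⁿ ≥ 36.
11.375¹ = 11.375 falls short of 36 but 11.375² = 129.390625 reaches it, so n = 2.

2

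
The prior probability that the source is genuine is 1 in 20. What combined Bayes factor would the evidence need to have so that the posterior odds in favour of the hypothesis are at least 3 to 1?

Prior odds = 0.05/0.95 = 1/19.
Target odds = 3.
Required Bayes factor = 3 ÷ (1/19) = 57.

57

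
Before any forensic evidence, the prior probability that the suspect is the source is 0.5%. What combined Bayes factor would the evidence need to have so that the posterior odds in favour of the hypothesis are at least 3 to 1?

597

Prior odds = 0.005/0.995 = 1/199.
Target odds = 3.
Required Bayes factor = 3 ÷ (1/199) = 597.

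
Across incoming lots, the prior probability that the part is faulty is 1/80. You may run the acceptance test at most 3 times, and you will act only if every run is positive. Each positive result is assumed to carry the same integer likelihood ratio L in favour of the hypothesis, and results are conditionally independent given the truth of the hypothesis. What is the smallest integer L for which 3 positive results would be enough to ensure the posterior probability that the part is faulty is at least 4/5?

7

Prior odds = 0.0125/0.9875 = 1/79.
Target odds = 0.8/0.2 = 4.
Need L³ ≥ 4 ÷ (1/79) = 316.
6³ = 216 < 316 ≤ 343 = 7³, so L = 7.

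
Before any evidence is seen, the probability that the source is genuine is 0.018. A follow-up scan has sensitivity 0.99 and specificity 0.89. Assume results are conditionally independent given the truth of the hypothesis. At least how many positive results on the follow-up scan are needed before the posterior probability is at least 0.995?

Prior odds: 0.018 ÷ 0.982 = 9/491.
False-positive rate = 1 − 0.89 = 0.11; likelihood ratio of a positive = 0.99/0.11 = 9.
Target odds: 0.995 ÷ 0.005 = 199.
Need (9/491) × 9ⁿ ≥ 199, i.e. 9ⁿ ≥ 97709/9.
9⁴ = 6561 falls short of 97709/9 but 9⁵ = 59049 reaches it, so n = 5.

5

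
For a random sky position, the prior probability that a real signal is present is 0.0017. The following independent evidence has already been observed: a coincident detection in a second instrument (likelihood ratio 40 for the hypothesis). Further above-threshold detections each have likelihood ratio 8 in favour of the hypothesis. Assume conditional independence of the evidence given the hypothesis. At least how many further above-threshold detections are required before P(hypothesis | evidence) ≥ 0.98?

4

Prior odds = 0.0017/0.9983 = 17/9983.
Bayes factor of the evidence already in hand = 40.
Odds after that evidence = (17/9983) × 40 = 680/9983.
Target odds = 0.98/0.02 = 49.
Need 8ⁿ ≥ 49 ÷ (680/9983) = 489167/680.
8³ = 512 falls short of 489167/680 but 8⁴ = 4096 reaches it, so n = 4.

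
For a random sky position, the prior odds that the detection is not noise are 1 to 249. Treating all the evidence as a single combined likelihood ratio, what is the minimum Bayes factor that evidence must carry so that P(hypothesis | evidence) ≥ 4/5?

Prior odds = 1/249.
Target odds = 0.8/0.2 = 4.
Required Bayes factor = 4 ÷ (1/249) = 996.

996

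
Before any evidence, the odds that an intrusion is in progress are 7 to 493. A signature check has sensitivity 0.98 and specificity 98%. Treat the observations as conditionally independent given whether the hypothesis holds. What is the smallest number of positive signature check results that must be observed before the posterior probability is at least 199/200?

3

Prior odds = 7/493.
False-positive rate = 1 − 0.98 = 0.02; likelihood ratio of a positive = 0.98/0.02 = 49.
Target odds: 0.995 ÷ 0.005 = 199.
Need (7/493) × 49ⁿ ≥ 199, i.e. 49ⁿ ≥ 98107/7.
49² = 2401 falls short of 98107/7 but 49³ = 117649 reaches it, so n = 3.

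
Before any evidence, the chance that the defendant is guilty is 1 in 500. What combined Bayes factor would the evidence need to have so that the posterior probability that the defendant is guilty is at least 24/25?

11976

Prior odds = 0.002/0.998 = 1/499.
Target odds = 0.96/0.04 = 24.
Required Bayes factor = 24 ÷ (1/499) = 11976.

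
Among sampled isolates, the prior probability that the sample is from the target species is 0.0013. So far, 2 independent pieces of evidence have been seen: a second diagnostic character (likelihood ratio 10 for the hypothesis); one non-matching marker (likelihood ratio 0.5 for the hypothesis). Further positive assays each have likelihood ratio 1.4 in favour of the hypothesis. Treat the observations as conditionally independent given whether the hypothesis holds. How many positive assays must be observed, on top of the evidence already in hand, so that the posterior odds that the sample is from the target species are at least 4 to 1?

20

Prior odds = 0.0013/0.9987 = 13/9987.
Combined Bayes factor of the evidence already in hand = 10 × 0.5 = 5.
Odds after that evidence = (13/9987) × 5 = 65/9987.
Target odds = 4.
Need 1.4ⁿ ≥ 4 ÷ (65/9987) = 39948/65.
1.4¹⁹ ≈597.63 falls short of 39948/65 but 1.4²⁰ ≈836.683 reaches it, so n = 20.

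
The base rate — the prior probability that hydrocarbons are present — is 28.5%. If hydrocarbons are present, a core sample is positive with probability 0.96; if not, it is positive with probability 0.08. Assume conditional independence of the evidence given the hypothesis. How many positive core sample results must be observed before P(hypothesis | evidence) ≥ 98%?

2

Prior odds: 0.285 ÷ 0.715 = 57/143.
Likelihood ratio of a positive = 0.96/0.08 = 12.
Target posterior odds = 0.98/0.02 = 49.
Need (57/143) × 12ⁿ ≥ 49, i.e. 12ⁿ ≥ 7007/57.
12¹ = 12 falls short of 7007/57 but 12² = 144 reaches it, so n = 2.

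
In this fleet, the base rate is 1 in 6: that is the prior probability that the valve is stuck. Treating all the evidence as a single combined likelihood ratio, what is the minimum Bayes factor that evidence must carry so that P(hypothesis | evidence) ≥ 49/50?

Prior odds = (1/6)/(5/6) = 0.2.
Target odds = 0.98/0.02 = 49.
Required Bayes factor = 49 ÷ 0.2 = 245.

245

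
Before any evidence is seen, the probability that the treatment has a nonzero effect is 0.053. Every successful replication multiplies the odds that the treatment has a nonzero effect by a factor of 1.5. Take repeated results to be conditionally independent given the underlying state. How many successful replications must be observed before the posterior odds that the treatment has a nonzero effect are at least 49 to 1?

17

Prior odds = 0.053/0.947 = 53/947.
Likelihood ratio per successful replication = 1.5.
Target odds = 49.
Need (53/947) × 1.5ⁿ ≥ 49, i.e. 1.5ⁿ ≥ 46403/53.
1.5¹⁶ = 43046721/65536 falls short of 46403/53 but 1.5¹⁷ = 129140163/131072 reaches it, so n = 17.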